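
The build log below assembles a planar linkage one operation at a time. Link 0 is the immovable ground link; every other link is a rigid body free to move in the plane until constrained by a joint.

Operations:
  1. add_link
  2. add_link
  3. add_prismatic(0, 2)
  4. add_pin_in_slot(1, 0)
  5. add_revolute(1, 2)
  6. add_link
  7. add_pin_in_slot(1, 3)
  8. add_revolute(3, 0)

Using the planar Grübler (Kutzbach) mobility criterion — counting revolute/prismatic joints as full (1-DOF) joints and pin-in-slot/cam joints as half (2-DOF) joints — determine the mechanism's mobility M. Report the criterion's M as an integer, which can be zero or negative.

M = 1

[1;0;0] (link 0 is ground)
L+ [2;0;0]
L+ [3;0;0]
P(0,2)∈J1 [3;1;0]
PS(1,0)∈J2 [3;1;1]
R(1,2)∈J1 [3;2;1]
L+ [4;2;1]
PS(1,3)∈J2 [4;2;2]
R(3,0)∈J1 [4;3;2]
mobility = 9 − 6 − 2 = 1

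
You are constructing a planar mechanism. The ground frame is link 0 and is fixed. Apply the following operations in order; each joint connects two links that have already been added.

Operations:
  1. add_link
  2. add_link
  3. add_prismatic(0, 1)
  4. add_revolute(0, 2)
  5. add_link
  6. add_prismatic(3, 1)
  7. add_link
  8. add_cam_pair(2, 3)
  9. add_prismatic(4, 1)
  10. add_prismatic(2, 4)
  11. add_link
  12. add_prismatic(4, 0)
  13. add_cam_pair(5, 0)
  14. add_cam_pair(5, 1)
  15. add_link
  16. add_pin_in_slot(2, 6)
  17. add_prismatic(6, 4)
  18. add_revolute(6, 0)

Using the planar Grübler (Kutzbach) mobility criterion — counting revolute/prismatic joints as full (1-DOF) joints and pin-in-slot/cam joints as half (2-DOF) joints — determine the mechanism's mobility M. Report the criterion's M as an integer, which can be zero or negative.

ground; <1,0,0>
#1 <2,0,0>
#2 <3,0,0>
P:0↔1 J1 <3,1,0>
R:0↔2 J1 <3,2,0>
#3 <4,2,0>
P:3↔1 J1 <4,3,0>
#4 <5,3,0>
C:2↔3 J2 <5,3,1>
P:4↔1 J1 <5,4,1>
P:2↔4 J1 <5,5,1>
#5 <6,5,1>
P:4↔0 J1 <6,6,1>
C:5↔0 J2 <6,6,2>
C:5↔1 J2 <6,6,3>
#6 <7,6,3>
PS:2↔6 J2 <7,6,4>
P:6↔4 J1 <7,7,4>
R:6↔0 J1 <7,8,4>
3×6 − 2×8 − 1×4 = -2

M = -2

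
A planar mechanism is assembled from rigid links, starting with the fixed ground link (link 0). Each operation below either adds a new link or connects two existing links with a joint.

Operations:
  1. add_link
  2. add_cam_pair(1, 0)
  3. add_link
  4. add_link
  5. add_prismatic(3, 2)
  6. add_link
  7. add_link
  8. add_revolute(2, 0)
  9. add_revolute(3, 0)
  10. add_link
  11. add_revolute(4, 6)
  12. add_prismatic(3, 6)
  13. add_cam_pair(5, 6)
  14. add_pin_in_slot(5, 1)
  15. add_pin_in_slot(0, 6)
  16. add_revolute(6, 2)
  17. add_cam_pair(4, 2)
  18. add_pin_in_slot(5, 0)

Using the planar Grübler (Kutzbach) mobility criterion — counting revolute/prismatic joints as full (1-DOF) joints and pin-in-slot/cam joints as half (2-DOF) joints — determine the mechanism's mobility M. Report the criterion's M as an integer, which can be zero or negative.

[1;0;0] (link 0 is ground)
L+ [2;0;0]
C(1,0)∈J2 [2;0;1]
L+ [3;0;1]
L+ [4;0;1]
P(3,2)∈J1 [4;1;1]
L+ [5;1;1]
L+ [6;1;1]
R(2,0)∈J1 [6;2;1]
R(3,0)∈J1 [6;3;1]
L+ [7;3;1]
R(4,6)∈J1 [7;4;1]
P(3,6)∈J1 [7;5;1]
C(5,6)∈J2 [7;5;2]
PS(5,1)∈J2 [7;5;3]
PS(0,6)∈J2 [7;5;4]
R(6,2)∈J1 [7;6;4]
C(4,2)∈J2 [7;6;5]
PS(5,0)∈J2 [7;6;6]
mobility = 18 − 12 − 6 = 0

M = 0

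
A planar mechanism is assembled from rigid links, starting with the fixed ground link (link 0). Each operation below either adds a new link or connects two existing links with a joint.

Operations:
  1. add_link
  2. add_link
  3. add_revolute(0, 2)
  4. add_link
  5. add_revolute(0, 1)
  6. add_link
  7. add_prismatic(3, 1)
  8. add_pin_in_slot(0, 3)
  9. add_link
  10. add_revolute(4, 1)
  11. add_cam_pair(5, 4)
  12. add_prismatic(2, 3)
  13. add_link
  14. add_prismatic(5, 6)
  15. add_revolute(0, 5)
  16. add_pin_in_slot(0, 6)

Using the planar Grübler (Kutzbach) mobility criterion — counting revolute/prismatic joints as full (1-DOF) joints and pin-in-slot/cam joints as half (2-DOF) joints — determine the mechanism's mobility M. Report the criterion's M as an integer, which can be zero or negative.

M = 1

ground; <1,0,0>
#1 <2,0,0>
#2 <3,0,0>
R:0↔2 J1 <3,1,0>
#3 <4,1,0>
R:0↔1 J1 <4,2,0>
#4 <5,2,0>
P:3↔1 J1 <5,3,0>
PS:0↔3 J2 <5,3,1>
#5 <6,3,1>
R:4↔1 J1 <6,4,1>
C:5↔4 J2 <6,4,2>
P:2↔3 J1 <6,5,2>
#6 <7,5,2>
P:5↔6 J1 <7,6,2>
R:0↔5 J1 <7,7,2>
PS:0↔6 J2 <7,7,3>
3×6 − 2×7 − 1×3 = 1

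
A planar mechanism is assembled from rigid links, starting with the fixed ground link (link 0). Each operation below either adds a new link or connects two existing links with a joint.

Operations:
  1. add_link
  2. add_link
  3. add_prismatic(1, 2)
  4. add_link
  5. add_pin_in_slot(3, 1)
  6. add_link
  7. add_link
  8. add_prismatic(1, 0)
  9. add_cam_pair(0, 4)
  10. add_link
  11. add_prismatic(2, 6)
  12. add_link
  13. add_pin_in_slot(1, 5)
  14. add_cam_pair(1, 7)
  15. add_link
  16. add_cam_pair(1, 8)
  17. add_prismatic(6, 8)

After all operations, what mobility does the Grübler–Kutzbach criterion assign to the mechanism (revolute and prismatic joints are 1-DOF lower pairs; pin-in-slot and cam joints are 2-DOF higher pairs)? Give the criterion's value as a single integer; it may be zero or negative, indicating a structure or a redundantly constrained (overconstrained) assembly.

ground; <1,0,0>
#1 <2,0,0>
#2 <3,0,0>
P:1↔2 J1 <3,1,0>
#3 <4,1,0>
PS:3↔1 J2 <4,1,1>
#4 <5,1,1>
#5 <6,1,1>
P:1↔0 J1 <6,2,1>
C:0↔4 J2 <6,2,2>
#6 <7,2,2>
P:2↔6 J1 <7,3,2>
#7 <8,3,2>
PS:1↔5 J2 <8,3,3>
C:1↔7 J2 <8,3,4>
#8 <9,3,4>
C:1↔8 J2 <9,3,5>
P:6↔8 J1 <9,4,5>
3×8 − 2×4 − 1×5 = 11

M = 11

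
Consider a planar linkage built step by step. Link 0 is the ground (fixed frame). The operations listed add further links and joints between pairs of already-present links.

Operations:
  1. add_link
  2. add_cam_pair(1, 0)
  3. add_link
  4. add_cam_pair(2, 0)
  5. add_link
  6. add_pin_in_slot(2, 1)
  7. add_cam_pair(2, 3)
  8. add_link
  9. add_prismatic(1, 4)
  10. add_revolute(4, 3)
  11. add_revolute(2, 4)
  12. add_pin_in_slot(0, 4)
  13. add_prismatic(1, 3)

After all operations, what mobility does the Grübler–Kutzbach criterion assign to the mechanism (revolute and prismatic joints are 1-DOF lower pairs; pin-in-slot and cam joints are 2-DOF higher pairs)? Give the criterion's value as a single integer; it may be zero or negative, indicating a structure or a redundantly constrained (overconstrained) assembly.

M = -1

ground; <1,0,0>
#1 <2,0,0>
C:1↔0 J2 <2,0,1>
#2 <3,0,1>
C:2↔0 J2 <3,0,2>
#3 <4,0,2>
PS:2↔1 J2 <4,0,3>
C:2↔3 J2 <4,0,4>
#4 <5,0,4>
P:1↔4 J1 <5,1,4>
R:4↔3 J1 <5,2,4>
R:2↔4 J1 <5,3,4>
PS:0↔4 J2 <5,3,5>
P:1↔3 J1 <5,4,5>
3×4 − 2×4 − 1×5 = -1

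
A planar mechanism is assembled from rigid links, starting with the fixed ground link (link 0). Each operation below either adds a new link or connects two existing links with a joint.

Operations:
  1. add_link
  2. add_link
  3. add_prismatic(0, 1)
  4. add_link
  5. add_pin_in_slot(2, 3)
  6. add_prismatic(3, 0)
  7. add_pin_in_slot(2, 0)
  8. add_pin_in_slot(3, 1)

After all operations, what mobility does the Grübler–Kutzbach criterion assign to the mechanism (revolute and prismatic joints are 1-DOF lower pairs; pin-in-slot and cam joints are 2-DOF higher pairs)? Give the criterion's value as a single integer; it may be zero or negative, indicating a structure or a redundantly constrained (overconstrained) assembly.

L=1 J1=0 J2=0
add link → L=2 J1=0 J2=0
add link → L=3 J1=0 J2=0
P@0,1 dof=1 J1 → L=3 J1=1 J2=0
add link → L=4 J1=1 J2=0
PS@2,3 dof=2 J2 → L=4 J1=1 J2=1
P@3,0 dof=1 J1 → L=4 J1=2 J2=1
PS@2,0 dof=2 J2 → L=4 J1=2 J2=2
PS@3,1 dof=2 J2 → L=4 J1=2 J2=3
M=3(L−1)−2J1−J2=3·3−2·2−3=2

M = 2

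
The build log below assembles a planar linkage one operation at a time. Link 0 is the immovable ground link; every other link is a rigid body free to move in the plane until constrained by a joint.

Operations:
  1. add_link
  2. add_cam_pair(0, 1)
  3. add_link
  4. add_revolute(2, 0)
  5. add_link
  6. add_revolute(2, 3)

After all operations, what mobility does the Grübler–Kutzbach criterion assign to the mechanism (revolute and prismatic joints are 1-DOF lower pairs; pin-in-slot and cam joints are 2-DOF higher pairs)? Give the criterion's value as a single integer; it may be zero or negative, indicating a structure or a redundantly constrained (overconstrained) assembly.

M = 4

[1;0;0] (link 0 is ground)
L+ [2;0;0]
C(0,1)∈J2 [2;0;1]
L+ [3;0;1]
R(2,0)∈J1 [3;1;1]
L+ [4;1;1]
R(2,3)∈J1 [4;2;1]
mobility = 9 − 4 − 1 = 4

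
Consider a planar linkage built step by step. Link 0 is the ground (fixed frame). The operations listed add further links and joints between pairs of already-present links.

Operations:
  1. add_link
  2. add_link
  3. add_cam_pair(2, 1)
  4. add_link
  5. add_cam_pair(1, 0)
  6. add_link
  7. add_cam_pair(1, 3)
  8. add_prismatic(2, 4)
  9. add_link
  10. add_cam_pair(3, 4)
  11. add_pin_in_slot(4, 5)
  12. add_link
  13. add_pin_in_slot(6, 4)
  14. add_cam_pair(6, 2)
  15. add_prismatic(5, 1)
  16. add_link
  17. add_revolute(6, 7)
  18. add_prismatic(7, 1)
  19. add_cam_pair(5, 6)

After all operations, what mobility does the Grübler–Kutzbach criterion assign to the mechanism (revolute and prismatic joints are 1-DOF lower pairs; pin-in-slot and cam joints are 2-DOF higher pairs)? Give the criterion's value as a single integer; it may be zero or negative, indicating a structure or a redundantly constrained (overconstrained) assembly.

link 0 = ground. State L|J1|J2 = 1|0|0
+link1  2|0|0
+link2  3|0|0
C(2,1) f=2→J2  3|0|1
+link3  4|0|1
C(1,0) f=2→J2  4|0|2
+link4  5|0|2
C(1,3) f=2→J2  5|0|3
P(2,4) f=1→J1  5|1|3
+link5  6|1|3
C(3,4) f=2→J2  6|1|4
PS(4,5) f=2→J2  6|1|5
+link6  7|1|5
PS(6,4) f=2→J2  7|1|6
C(6,2) f=2→J2  7|1|7
P(5,1) f=1→J1  7|2|7
+link7  8|2|7
R(6,7) f=1→J1  8|3|7
P(7,1) f=1→J1  8|4|7
C(5,6) f=2→J2  8|4|8
M = 3(8−1)−2·4−8 = 21−8−8 = 5

M = 5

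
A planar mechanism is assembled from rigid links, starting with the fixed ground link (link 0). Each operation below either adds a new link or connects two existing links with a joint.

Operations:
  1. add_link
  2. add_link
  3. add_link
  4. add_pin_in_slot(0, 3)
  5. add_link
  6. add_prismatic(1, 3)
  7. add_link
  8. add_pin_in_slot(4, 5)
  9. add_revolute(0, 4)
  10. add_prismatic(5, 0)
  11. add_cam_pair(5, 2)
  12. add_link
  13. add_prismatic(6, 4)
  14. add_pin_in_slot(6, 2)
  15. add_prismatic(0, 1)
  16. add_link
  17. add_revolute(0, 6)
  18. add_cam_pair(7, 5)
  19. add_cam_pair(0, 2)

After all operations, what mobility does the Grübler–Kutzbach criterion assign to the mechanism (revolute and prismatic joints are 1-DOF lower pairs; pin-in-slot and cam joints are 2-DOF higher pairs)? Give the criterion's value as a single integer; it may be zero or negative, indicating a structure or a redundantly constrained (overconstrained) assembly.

link 0 = ground. State L|J1|J2 = 1|0|0
+link1  2|0|0
+link2  3|0|0
+link3  4|0|0
PS(0,3) f=2→J2  4|0|1
+link4  5|0|1
P(1,3) f=1→J1  5|1|1
+link5  6|1|1
PS(4,5) f=2→J2  6|1|2
R(0,4) f=1→J1  6|2|2
P(5,0) f=1→J1  6|3|2
C(5,2) f=2→J2  6|3|3
+link6  7|3|3
P(6,4) f=1→J1  7|4|3
PS(6,2) f=2→J2  7|4|4
P(0,1) f=1→J1  7|5|4
+link7  8|5|4
R(0,6) f=1→J1  8|6|4
C(7,5) f=2→J2  8|6|5
C(0,2) f=2→J2  8|6|6
M = 3(8−1)−2·6−6 = 21−12−6 = 3

M = 3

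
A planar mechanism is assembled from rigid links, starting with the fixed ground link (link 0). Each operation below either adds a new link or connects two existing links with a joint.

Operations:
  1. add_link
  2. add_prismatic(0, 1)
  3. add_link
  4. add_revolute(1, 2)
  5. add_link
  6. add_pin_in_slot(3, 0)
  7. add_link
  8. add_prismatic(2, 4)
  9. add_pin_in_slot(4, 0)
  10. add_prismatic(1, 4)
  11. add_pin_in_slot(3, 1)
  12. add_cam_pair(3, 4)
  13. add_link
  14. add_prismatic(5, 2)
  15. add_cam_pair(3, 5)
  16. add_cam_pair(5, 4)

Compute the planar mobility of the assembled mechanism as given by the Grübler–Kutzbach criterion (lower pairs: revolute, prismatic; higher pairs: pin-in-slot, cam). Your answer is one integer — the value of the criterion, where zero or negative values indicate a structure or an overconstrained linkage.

M = -1

L=1 J1=0 J2=0
add link → L=2 J1=0 J2=0
P@0,1 dof=1 J1 → L=2 J1=1 J2=0
add link → L=3 J1=1 J2=0
R@1,2 dof=1 J1 → L=3 J1=2 J2=0
add link → L=4 J1=2 J2=0
PS@3,0 dof=2 J2 → L=4 J1=2 J2=1
add link → L=5 J1=2 J2=1
P@2,4 dof=1 J1 → L=5 J1=3 J2=1
PS@4,0 dof=2 J2 → L=5 J1=3 J2=2
P@1,4 dof=1 J1 → L=5 J1=4 J2=2
PS@3,1 dof=2 J2 → L=5 J1=4 J2=3
C@3,4 dof=2 J2 → L=5 J1=4 J2=4
add link → L=6 J1=4 J2=4
P@5,2 dof=1 J1 → L=6 J1=5 J2=4
C@3,5 dof=2 J2 → L=6 J1=5 J2=5
C@5,4 dof=2 J2 → L=6 J1=5 J2=6
M=3(L−1)−2J1−J2=3·5−2·5−6=-1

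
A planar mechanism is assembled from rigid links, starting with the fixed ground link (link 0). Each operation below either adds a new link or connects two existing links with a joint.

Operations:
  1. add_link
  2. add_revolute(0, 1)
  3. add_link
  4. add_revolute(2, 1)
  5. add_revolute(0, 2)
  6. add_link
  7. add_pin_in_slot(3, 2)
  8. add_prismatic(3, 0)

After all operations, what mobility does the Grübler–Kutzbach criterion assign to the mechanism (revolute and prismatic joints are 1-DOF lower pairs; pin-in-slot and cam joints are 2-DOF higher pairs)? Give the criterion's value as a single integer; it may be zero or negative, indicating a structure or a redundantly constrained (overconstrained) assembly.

M = 0

L=1 J1=0 J2=0
add link → L=2 J1=0 J2=0
R@0,1 dof=1 J1 → L=2 J1=1 J2=0
add link → L=3 J1=1 J2=0
R@2,1 dof=1 J1 → L=3 J1=2 J2=0
R@0,2 dof=1 J1 → L=3 J1=3 J2=0
add link → L=4 J1=3 J2=0
PS@3,2 dof=2 J2 → L=4 J1=3 J2=1
P@3,0 dof=1 J1 → L=4 J1=4 J2=1
M=3(L−1)−2J1−J2=3·3−2·4−1=0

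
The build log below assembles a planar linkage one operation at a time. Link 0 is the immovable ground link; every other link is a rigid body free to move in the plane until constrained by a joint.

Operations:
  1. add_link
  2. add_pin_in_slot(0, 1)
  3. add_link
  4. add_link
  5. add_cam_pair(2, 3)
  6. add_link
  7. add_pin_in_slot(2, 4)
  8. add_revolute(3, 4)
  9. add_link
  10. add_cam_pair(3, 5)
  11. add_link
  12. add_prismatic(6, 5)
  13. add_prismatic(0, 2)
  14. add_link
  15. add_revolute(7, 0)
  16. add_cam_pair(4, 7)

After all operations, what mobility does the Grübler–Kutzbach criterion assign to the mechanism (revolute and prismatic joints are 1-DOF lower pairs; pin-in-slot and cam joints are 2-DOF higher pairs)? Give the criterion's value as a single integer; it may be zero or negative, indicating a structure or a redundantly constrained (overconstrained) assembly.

M = 8

L=1 J1=0 J2=0
add link → L=2 J1=0 J2=0
PS@0,1 dof=2 J2 → L=2 J1=0 J2=1
add link → L=3 J1=0 J2=1
add link → L=4 J1=0 J2=1
C@2,3 dof=2 J2 → L=4 J1=0 J2=2
add link → L=5 J1=0 J2=2
PS@2,4 dof=2 J2 → L=5 J1=0 J2=3
R@3,4 dof=1 J1 → L=5 J1=1 J2=3
add link → L=6 J1=1 J2=3
C@3,5 dof=2 J2 → L=6 J1=1 J2=4
add link → L=7 J1=1 J2=4
P@6,5 dof=1 J1 → L=7 J1=2 J2=4
P@0,2 dof=1 J1 → L=7 J1=3 J2=4
add link → L=8 J1=3 J2=4
R@7,0 dof=1 J1 → L=8 J1=4 J2=4
C@4,7 dof=2 J2 → L=8 J1=4 J2=5
M=3(L−1)−2J1−J2=3·7−2·4−5=8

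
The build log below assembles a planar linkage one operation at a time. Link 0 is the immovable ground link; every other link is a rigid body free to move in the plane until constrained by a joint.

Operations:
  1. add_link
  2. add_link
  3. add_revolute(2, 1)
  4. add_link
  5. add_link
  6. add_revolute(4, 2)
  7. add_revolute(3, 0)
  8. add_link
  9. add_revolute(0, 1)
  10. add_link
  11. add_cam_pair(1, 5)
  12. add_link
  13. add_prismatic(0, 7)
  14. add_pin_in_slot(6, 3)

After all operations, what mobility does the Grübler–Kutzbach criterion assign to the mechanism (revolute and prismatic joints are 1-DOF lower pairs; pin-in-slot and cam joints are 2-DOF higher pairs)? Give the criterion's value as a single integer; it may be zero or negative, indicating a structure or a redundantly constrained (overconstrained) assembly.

M = 9

(L,J1,J2)=(1,0,0); link0 fixed
link1: (2,0,0)
link2: (3,0,0)
R 2-1 [J1]: (3,1,0)
link3: (4,1,0)
link4: (5,1,0)
R 4-2 [J1]: (5,2,0)
R 3-0 [J1]: (5,3,0)
link5: (6,3,0)
R 0-1 [J1]: (6,4,0)
link6: (7,4,0)
C 1-5 [J2]: (7,4,1)
link7: (8,4,1)
P 0-7 [J1]: (8,5,1)
PS 6-3 [J2]: (8,5,2)
Grübler: 3·7 − 2·5 − 2 = 9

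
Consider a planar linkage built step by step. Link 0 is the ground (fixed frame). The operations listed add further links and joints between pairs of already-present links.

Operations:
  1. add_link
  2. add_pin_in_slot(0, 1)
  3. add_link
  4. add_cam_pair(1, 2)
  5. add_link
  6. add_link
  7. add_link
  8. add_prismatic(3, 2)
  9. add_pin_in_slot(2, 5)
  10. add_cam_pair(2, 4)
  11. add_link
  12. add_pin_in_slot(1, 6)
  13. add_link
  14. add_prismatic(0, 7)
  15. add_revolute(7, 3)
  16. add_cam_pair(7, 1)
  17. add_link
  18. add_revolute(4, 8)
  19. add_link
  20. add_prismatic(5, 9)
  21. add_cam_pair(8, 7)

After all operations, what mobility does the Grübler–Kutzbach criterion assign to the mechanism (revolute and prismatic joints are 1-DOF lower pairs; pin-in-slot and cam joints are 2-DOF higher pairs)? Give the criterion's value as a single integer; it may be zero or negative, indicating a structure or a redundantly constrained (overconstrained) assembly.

M = 10

ground; <1,0,0>
#1 <2,0,0>
PS:0↔1 J2 <2,0,1>
#2 <3,0,1>
C:1↔2 J2 <3,0,2>
#3 <4,0,2>
#4 <5,0,2>
#5 <6,0,2>
P:3↔2 J1 <6,1,2>
PS:2↔5 J2 <6,1,3>
C:2↔4 J2 <6,1,4>
#6 <7,1,4>
PS:1↔6 J2 <7,1,5>
#7 <8,1,5>
P:0↔7 J1 <8,2,5>
R:7↔3 J1 <8,3,5>
C:7↔1 J2 <8,3,6>
#8 <9,3,6>
R:4↔8 J1 <9,4,6>
#9 <10,4,6>
P:5↔9 J1 <10,5,6>
C:8↔7 J2 <10,5,7>
3×9 − 2×5 − 1×7 = 10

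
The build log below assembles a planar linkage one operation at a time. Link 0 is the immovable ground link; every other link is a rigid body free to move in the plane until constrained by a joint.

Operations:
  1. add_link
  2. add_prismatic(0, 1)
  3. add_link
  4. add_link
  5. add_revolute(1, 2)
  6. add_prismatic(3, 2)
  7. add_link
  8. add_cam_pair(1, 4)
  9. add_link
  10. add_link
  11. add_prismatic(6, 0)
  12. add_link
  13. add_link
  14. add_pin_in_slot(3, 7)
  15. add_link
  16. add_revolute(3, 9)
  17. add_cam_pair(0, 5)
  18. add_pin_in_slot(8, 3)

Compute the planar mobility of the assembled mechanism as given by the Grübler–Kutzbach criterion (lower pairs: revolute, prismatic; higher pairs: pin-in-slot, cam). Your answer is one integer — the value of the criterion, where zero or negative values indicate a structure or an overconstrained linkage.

M = 13

[1;0;0] (link 0 is ground)
L+ [2;0;0]
P(0,1)∈J1 [2;1;0]
L+ [3;1;0]
L+ [4;1;0]
R(1,2)∈J1 [4;2;0]
P(3,2)∈J1 [4;3;0]
L+ [5;3;0]
C(1,4)∈J2 [5;3;1]
L+ [6;3;1]
L+ [7;3;1]
P(6,0)∈J1 [7;4;1]
L+ [8;4;1]
L+ [9;4;1]
PS(3,7)∈J2 [9;4;2]
L+ [10;4;2]
R(3,9)∈J1 [10;5;2]
C(0,5)∈J2 [10;5;3]
PS(8,3)∈J2 [10;5;4]
mobility = 27 − 10 − 4 = 13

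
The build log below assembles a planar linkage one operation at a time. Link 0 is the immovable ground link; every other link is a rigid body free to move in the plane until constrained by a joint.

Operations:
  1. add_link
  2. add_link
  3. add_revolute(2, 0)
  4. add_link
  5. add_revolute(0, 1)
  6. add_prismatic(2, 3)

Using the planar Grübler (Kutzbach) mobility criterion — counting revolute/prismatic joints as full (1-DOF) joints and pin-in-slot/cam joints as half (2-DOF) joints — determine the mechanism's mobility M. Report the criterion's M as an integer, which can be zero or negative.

M = 3

[1;0;0] (link 0 is ground)
L+ [2;0;0]
L+ [3;0;0]
R(2,0)∈J1 [3;1;0]
L+ [4;1;0]
R(0,1)∈J1 [4;2;0]
P(2,3)∈J1 [4;3;0]
mobility = 9 − 6 − 0 = 3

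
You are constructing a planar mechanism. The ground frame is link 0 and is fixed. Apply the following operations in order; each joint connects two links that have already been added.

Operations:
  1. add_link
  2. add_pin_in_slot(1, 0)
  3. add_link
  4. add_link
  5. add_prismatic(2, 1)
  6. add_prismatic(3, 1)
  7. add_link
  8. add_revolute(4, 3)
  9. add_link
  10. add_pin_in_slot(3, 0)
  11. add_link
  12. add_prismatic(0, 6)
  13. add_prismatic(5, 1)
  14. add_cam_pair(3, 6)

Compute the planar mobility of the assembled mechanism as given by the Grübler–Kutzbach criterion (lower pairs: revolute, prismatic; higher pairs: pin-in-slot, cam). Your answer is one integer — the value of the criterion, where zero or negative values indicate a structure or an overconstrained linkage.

M = 5

L=1 J1=0 J2=0
add link → L=2 J1=0 J2=0
PS@1,0 dof=2 J2 → L=2 J1=0 J2=1
add link → L=3 J1=0 J2=1
add link → L=4 J1=0 J2=1
P@2,1 dof=1 J1 → L=4 J1=1 J2=1
P@3,1 dof=1 J1 → L=4 J1=2 J2=1
add link → L=5 J1=2 J2=1
R@4,3 dof=1 J1 → L=5 J1=3 J2=1
add link → L=6 J1=3 J2=1
PS@3,0 dof=2 J2 → L=6 J1=3 J2=2
add link → L=7 J1=3 J2=2
P@0,6 dof=1 J1 → L=7 J1=4 J2=2
P@5,1 dof=1 J1 → L=7 J1=5 J2=2
C@3,6 dof=2 J2 → L=7 J1=5 J2=3
M=3(L−1)−2J1−J2=3·6−2·5−3=5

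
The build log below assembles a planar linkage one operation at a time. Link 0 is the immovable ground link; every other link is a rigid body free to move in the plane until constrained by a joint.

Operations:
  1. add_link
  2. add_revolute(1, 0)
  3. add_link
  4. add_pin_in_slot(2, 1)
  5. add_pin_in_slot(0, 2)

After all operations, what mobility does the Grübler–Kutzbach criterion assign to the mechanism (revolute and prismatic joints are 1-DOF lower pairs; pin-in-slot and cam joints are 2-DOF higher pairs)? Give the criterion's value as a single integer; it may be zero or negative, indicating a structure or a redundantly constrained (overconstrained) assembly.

M = 2

ground; <1,0,0>
#1 <2,0,0>
R:1↔0 J1 <2,1,0>
#2 <3,1,0>
PS:2↔1 J2 <3,1,1>
PS:0↔2 J2 <3,1,2>
3×2 − 2×1 − 1×2 = 2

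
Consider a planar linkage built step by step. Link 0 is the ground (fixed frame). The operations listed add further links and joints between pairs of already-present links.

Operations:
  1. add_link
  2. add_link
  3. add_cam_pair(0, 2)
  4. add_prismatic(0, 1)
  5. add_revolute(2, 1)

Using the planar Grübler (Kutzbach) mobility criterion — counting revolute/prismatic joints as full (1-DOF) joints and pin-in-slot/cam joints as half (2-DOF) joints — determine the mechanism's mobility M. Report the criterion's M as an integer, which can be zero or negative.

[1;0;0] (link 0 is ground)
L+ [2;0;0]
L+ [3;0;0]
C(0,2)∈J2 [3;0;1]
P(0,1)∈J1 [3;1;1]
R(2,1)∈J1 [3;2;1]
mobility = 6 − 4 − 1 = 1

M = 1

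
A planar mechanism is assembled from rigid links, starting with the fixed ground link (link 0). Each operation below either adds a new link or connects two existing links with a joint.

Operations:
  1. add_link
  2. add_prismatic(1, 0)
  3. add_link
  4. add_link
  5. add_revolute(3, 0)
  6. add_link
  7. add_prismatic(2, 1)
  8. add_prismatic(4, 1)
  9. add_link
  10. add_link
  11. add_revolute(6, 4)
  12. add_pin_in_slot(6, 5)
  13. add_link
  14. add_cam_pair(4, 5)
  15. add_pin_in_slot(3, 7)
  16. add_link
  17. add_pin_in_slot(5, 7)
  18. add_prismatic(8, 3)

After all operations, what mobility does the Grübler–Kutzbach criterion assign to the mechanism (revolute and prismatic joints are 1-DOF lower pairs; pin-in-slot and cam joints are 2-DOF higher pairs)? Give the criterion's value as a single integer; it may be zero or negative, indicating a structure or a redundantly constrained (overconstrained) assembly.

link 0 = ground. State L|J1|J2 = 1|0|0
+link1  2|0|0
P(1,0) f=1→J1  2|1|0
+link2  3|1|0
+link3  4|1|0
R(3,0) f=1→J1  4|2|0
+link4  5|2|0
P(2,1) f=1→J1  5|3|0
P(4,1) f=1→J1  5|4|0
+link5  6|4|0
+link6  7|4|0
R(6,4) f=1→J1  7|5|0
PS(6,5) f=2→J2  7|5|1
+link7  8|5|1
C(4,5) f=2→J2  8|5|2
PS(3,7) f=2→J2  8|5|3
+link8  9|5|3
PS(5,7) f=2→J2  9|5|4
P(8,3) f=1→J1  9|6|4
M = 3(9−1)−2·6−4 = 24−12−4 = 8

M = 8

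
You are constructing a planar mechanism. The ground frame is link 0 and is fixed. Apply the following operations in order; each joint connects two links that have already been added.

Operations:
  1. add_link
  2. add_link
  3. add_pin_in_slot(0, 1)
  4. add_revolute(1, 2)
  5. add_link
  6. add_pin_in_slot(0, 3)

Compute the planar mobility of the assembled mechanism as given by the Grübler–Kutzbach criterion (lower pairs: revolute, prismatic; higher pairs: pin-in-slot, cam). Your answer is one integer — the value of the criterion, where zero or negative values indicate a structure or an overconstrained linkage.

(L,J1,J2)=(1,0,0); link0 fixed
link1: (2,0,0)
link2: (3,0,0)
PS 0-1 [J2]: (3,0,1)
R 1-2 [J1]: (3,1,1)
link3: (4,1,1)
PS 0-3 [J2]: (4,1,2)
Grübler: 3·3 − 2·1 − 2 = 5

M = 5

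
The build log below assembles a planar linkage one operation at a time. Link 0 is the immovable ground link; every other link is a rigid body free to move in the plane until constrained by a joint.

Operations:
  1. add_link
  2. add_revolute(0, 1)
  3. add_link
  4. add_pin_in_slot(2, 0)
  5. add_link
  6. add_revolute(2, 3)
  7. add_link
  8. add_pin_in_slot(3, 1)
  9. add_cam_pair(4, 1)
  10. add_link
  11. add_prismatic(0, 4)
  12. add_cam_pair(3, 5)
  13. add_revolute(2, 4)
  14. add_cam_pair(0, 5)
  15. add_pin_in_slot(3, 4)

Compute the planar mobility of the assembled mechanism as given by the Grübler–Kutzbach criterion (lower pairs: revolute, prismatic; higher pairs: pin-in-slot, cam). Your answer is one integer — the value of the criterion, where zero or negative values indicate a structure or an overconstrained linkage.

M = 1

[1;0;0] (link 0 is ground)
L+ [2;0;0]
R(0,1)∈J1 [2;1;0]
L+ [3;1;0]
PS(2,0)∈J2 [3;1;1]
L+ [4;1;1]
R(2,3)∈J1 [4;2;1]
L+ [5;2;1]
PS(3,1)∈J2 [5;2;2]
C(4,1)∈J2 [5;2;3]
L+ [6;2;3]
P(0,4)∈J1 [6;3;3]
C(3,5)∈J2 [6;3;4]
R(2,4)∈J1 [6;4;4]
C(0,5)∈J2 [6;4;5]
PS(3,4)∈J2 [6;4;6]
mobility = 15 − 8 − 6 = 1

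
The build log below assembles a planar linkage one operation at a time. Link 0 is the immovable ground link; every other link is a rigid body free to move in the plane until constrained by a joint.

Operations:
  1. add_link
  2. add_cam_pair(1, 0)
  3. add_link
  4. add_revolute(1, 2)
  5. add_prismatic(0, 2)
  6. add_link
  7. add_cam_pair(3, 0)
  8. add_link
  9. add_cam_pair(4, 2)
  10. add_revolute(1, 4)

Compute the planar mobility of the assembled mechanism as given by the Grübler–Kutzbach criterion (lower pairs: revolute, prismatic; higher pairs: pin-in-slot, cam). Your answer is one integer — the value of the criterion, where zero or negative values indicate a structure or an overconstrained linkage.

M = 3

[1;0;0] (link 0 is ground)
L+ [2;0;0]
C(1,0)∈J2 [2;0;1]
L+ [3;0;1]
R(1,2)∈J1 [3;1;1]
P(0,2)∈J1 [3;2;1]
L+ [4;2;1]
C(3,0)∈J2 [4;2;2]
L+ [5;2;2]
C(4,2)∈J2 [5;2;3]
R(1,4)∈J1 [5;3;3]
mobility = 12 − 6 − 3 = 3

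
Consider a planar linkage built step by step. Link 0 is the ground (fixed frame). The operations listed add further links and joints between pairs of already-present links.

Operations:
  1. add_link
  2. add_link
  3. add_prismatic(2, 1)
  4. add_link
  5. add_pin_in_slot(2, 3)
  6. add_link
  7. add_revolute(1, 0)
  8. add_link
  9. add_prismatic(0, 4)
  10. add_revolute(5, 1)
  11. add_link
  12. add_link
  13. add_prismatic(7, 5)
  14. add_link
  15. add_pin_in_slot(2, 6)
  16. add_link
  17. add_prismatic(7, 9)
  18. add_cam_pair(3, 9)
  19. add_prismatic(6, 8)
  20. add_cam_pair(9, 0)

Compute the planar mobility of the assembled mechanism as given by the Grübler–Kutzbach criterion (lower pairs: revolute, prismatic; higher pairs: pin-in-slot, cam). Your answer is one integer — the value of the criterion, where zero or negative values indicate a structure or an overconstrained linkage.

ground; <1,0,0>
#1 <2,0,0>
#2 <3,0,0>
P:2↔1 J1 <3,1,0>
#3 <4,1,0>
PS:2↔3 J2 <4,1,1>
#4 <5,1,1>
R:1↔0 J1 <5,2,1>
#5 <6,2,1>
P:0↔4 J1 <6,3,1>
R:5↔1 J1 <6,4,1>
#6 <7,4,1>
#7 <8,4,1>
P:7↔5 J1 <8,5,1>
#8 <9,5,1>
PS:2↔6 J2 <9,5,2>
#9 <10,5,2>
P:7↔9 J1 <10,6,2>
C:3↔9 J2 <10,6,3>
P:6↔8 J1 <10,7,3>
C:9↔0 J2 <10,7,4>
3×9 − 2×7 − 1×4 = 9

M = 9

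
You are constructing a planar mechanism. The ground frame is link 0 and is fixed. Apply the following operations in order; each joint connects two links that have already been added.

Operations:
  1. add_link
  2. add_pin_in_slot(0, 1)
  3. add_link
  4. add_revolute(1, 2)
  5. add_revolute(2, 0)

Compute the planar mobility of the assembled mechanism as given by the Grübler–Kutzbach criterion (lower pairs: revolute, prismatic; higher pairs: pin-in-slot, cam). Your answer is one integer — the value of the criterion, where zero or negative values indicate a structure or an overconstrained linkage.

[1;0;0] (link 0 is ground)
L+ [2;0;0]
PS(0,1)∈J2 [2;0;1]
L+ [3;0;1]
R(1,2)∈J1 [3;1;1]
R(2,0)∈J1 [3;2;1]
mobility = 6 − 4 − 1 = 1

M = 1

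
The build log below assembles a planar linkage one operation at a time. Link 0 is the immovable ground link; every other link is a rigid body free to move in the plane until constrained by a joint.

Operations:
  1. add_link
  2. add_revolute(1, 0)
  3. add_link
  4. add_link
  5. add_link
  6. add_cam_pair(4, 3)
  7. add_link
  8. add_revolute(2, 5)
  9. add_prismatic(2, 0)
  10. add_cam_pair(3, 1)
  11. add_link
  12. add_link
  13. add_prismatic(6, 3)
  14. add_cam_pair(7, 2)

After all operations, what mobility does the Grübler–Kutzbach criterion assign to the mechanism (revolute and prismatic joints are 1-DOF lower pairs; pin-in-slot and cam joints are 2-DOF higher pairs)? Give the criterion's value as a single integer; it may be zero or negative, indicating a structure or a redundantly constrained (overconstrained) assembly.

L=1 J1=0 J2=0
add link → L=2 J1=0 J2=0
R@1,0 dof=1 J1 → L=2 J1=1 J2=0
add link → L=3 J1=1 J2=0
add link → L=4 J1=1 J2=0
add link → L=5 J1=1 J2=0
C@4,3 dof=2 J2 → L=5 J1=1 J2=1
add link → L=6 J1=1 J2=1
R@2,5 dof=1 J1 → L=6 J1=2 J2=1
P@2,0 dof=1 J1 → L=6 J1=3 J2=1
C@3,1 dof=2 J2 → L=6 J1=3 J2=2
add link → L=7 J1=3 J2=2
add link → L=8 J1=3 J2=2
P@6,3 dof=1 J1 → L=8 J1=4 J2=2
C@7,2 dof=2 J2 → L=8 J1=4 J2=3
M=3(L−1)−2J1−J2=3·7−2·4−3=10

M = 10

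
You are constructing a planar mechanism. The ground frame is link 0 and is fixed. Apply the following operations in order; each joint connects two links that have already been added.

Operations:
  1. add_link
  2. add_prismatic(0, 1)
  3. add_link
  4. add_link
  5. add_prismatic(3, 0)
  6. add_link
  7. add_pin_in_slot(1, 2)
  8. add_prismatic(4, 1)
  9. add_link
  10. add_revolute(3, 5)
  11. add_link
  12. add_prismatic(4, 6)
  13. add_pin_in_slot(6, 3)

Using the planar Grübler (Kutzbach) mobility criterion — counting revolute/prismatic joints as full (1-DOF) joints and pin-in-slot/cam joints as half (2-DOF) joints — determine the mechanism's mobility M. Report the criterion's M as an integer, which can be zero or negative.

M = 6

link 0 = ground. State L|J1|J2 = 1|0|0
+link1  2|0|0
P(0,1) f=1→J1  2|1|0
+link2  3|1|0
+link3  4|1|0
P(3,0) f=1→J1  4|2|0
+link4  5|2|0
PS(1,2) f=2→J2  5|2|1
P(4,1) f=1→J1  5|3|1
+link5  6|3|1
R(3,5) f=1→J1  6|4|1
+link6  7|4|1
P(4,6) f=1→J1  7|5|1
PS(6,3) f=2→J2  7|5|2
M = 3(7−1)−2·5−2 = 18−10−2 = 6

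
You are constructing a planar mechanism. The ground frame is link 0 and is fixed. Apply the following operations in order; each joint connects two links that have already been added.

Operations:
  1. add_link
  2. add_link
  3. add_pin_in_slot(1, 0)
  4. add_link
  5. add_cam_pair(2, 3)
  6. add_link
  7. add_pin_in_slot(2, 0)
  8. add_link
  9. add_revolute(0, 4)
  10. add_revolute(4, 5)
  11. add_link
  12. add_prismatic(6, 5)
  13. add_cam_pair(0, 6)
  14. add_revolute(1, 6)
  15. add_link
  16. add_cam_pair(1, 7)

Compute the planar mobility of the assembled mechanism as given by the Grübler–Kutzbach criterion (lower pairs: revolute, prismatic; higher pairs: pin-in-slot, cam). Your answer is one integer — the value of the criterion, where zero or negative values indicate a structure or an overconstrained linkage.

link 0 = ground. State L|J1|J2 = 1|0|0
+link1  2|0|0
+link2  3|0|0
PS(1,0) f=2→J2  3|0|1
+link3  4|0|1
C(2,3) f=2→J2  4|0|2
+link4  5|0|2
PS(2,0) f=2→J2  5|0|3
+link5  6|0|3
R(0,4) f=1→J1  6|1|3
R(4,5) f=1→J1  6|2|3
+link6  7|2|3
P(6,5) f=1→J1  7|3|3
C(0,6) f=2→J2  7|3|4
R(1,6) f=1→J1  7|4|4
+link7  8|4|4
C(1,7) f=2→J2  8|4|5
M = 3(8−1)−2·4−5 = 21−8−5 = 8

M = 8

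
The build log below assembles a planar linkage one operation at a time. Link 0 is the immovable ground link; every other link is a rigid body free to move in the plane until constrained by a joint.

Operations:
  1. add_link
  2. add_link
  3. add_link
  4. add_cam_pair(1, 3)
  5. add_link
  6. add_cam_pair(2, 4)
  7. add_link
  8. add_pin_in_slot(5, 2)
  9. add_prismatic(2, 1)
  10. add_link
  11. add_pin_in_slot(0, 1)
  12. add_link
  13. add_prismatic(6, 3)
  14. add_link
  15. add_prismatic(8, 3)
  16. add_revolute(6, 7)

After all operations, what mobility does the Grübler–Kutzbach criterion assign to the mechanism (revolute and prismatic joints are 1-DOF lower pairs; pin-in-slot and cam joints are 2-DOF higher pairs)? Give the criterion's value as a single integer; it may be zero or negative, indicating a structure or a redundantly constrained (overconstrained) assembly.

M = 12

L=1 J1=0 J2=0
add link → L=2 J1=0 J2=0
add link → L=3 J1=0 J2=0
add link → L=4 J1=0 J2=0
C@1,3 dof=2 J2 → L=4 J1=0 J2=1
add link → L=5 J1=0 J2=1
C@2,4 dof=2 J2 → L=5 J1=0 J2=2
add link → L=6 J1=0 J2=2
PS@5,2 dof=2 J2 → L=6 J1=0 J2=3
P@2,1 dof=1 J1 → L=6 J1=1 J2=3
add link → L=7 J1=1 J2=3
PS@0,1 dof=2 J2 → L=7 J1=1 J2=4
add link → L=8 J1=1 J2=4
P@6,3 dof=1 J1 → L=8 J1=2 J2=4
add link → L=9 J1=2 J2=4
P@8,3 dof=1 J1 → L=9 J1=3 J2=4
R@6,7 dof=1 J1 → L=9 J1=4 J2=4
M=3(L−1)−2J1−J2=3·8−2·4−4=12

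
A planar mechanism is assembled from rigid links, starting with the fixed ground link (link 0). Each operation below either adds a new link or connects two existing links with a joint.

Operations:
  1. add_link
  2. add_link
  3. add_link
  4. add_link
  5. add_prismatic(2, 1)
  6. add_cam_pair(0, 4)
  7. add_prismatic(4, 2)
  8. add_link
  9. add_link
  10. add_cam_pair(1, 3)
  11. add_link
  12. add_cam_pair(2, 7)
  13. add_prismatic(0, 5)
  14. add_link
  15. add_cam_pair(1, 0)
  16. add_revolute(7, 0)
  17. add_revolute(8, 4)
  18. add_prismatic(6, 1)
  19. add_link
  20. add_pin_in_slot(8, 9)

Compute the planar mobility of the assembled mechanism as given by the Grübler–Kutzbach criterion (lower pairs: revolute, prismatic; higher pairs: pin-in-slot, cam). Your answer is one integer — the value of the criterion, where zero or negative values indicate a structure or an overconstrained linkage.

M = 10

[1;0;0] (link 0 is ground)
L+ [2;0;0]
L+ [3;0;0]
L+ [4;0;0]
L+ [5;0;0]
P(2,1)∈J1 [5;1;0]
C(0,4)∈J2 [5;1;1]
P(4,2)∈J1 [5;2;1]
L+ [6;2;1]
L+ [7;2;1]
C(1,3)∈J2 [7;2;2]
L+ [8;2;2]
C(2,7)∈J2 [8;2;3]
P(0,5)∈J1 [8;3;3]
L+ [9;3;3]
C(1,0)∈J2 [9;3;4]
R(7,0)∈J1 [9;4;4]
R(8,4)∈J1 [9;5;4]
P(6,1)∈J1 [9;6;4]
L+ [10;6;4]
PS(8,9)∈J2 [10;6;5]
mobility = 27 − 12 − 5 = 10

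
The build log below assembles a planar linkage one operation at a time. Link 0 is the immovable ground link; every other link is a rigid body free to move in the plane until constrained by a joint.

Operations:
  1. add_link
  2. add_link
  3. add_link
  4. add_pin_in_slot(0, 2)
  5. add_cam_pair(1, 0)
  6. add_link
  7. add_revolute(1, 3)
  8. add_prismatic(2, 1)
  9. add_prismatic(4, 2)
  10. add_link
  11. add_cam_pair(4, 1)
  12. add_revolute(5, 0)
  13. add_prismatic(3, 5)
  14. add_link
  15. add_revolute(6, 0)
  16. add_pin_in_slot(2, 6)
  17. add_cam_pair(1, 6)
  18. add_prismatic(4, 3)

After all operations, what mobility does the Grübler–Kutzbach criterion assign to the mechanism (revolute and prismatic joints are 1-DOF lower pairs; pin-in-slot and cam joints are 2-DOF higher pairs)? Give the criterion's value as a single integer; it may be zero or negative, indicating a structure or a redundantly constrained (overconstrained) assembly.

(L,J1,J2)=(1,0,0); link0 fixed
link1: (2,0,0)
link2: (3,0,0)
link3: (4,0,0)
PS 0-2 [J2]: (4,0,1)
C 1-0 [J2]: (4,0,2)
link4: (5,0,2)
R 1-3 [J1]: (5,1,2)
P 2-1 [J1]: (5,2,2)
P 4-2 [J1]: (5,3,2)
link5: (6,3,2)
C 4-1 [J2]: (6,3,3)
R 5-0 [J1]: (6,4,3)
P 3-5 [J1]: (6,5,3)
link6: (7,5,3)
R 6-0 [J1]: (7,6,3)
PS 2-6 [J2]: (7,6,4)
C 1-6 [J2]: (7,6,5)
P 4-3 [J1]: (7,7,5)
Grübler: 3·6 − 2·7 − 5 = -1

M = -1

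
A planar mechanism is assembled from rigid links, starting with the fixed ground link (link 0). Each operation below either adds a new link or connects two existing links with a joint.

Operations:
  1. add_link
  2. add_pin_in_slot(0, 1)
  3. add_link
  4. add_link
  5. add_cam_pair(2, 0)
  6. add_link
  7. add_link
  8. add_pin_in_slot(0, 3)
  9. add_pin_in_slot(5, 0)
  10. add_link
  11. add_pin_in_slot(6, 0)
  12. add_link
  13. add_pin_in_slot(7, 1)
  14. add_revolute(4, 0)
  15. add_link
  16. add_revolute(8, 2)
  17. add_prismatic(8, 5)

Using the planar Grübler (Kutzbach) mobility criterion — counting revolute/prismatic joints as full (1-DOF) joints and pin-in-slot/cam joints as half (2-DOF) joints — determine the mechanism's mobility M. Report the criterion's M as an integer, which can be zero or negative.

[1;0;0] (link 0 is ground)
L+ [2;0;0]
PS(0,1)∈J2 [2;0;1]
L+ [3;0;1]
L+ [4;0;1]
C(2,0)∈J2 [4;0;2]
L+ [5;0;2]
L+ [6;0;2]
PS(0,3)∈J2 [6;0;3]
PS(5,0)∈J2 [6;0;4]
L+ [7;0;4]
PS(6,0)∈J2 [7;0;5]
L+ [8;0;5]
PS(7,1)∈J2 [8;0;6]
R(4,0)∈J1 [8;1;6]
L+ [9;1;6]
R(8,2)∈J1 [9;2;6]
P(8,5)∈J1 [9;3;6]
mobility = 24 − 6 − 6 = 12

M = 12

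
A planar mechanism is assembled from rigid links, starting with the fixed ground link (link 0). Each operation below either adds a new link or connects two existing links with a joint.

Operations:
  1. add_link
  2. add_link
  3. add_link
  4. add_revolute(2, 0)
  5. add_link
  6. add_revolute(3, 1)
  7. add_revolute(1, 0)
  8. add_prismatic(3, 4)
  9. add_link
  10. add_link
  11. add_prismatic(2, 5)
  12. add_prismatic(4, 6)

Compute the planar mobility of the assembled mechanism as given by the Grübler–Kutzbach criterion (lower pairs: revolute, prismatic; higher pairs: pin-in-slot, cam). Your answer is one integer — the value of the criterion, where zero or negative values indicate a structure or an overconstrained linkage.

M = 6

link 0 = ground. State L|J1|J2 = 1|0|0
+link1  2|0|0
+link2  3|0|0
+link3  4|0|0
R(2,0) f=1→J1  4|1|0
+link4  5|1|0
R(3,1) f=1→J1  5|2|0
R(1,0) f=1→J1  5|3|0
P(3,4) f=1→J1  5|4|0
+link5  6|4|0
+link6  7|4|0
P(2,5) f=1→J1  7|5|0
P(4,6) f=1→J1  7|6|0
M = 3(7−1)−2·6−0 = 18−12−0 = 6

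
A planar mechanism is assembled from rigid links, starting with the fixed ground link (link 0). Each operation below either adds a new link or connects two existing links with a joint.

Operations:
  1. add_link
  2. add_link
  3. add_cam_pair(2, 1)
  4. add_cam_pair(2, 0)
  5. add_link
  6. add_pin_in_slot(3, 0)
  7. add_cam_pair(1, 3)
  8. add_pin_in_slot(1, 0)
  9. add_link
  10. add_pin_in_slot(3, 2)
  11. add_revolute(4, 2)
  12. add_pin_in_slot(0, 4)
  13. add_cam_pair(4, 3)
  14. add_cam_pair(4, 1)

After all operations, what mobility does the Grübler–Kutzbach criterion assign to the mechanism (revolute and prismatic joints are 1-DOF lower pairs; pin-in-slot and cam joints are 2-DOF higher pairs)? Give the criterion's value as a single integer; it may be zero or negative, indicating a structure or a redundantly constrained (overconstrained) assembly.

ground; <1,0,0>
#1 <2,0,0>
#2 <3,0,0>
C:2↔1 J2 <3,0,1>
C:2↔0 J2 <3,0,2>
#3 <4,0,2>
PS:3↔0 J2 <4,0,3>
C:1↔3 J2 <4,0,4>
PS:1↔0 J2 <4,0,5>
#4 <5,0,5>
PS:3↔2 J2 <5,0,6>
R:4↔2 J1 <5,1,6>
PS:0↔4 J2 <5,1,7>
C:4↔3 J2 <5,1,8>
C:4↔1 J2 <5,1,9>
3×4 − 2×1 − 1×9 = 1

M = 1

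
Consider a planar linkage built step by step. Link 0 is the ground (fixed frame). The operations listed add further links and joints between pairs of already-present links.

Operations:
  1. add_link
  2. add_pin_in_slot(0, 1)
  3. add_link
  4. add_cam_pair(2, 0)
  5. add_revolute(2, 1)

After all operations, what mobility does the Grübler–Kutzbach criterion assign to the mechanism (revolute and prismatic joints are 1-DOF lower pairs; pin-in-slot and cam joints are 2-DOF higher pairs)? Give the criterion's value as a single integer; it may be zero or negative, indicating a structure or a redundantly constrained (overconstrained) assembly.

ground; <1,0,0>
#1 <2,0,0>
PS:0↔1 J2 <2,0,1>
#2 <3,0,1>
C:2↔0 J2 <3,0,2>
R:2↔1 J1 <3,1,2>
3×2 − 2×1 − 1×2 = 2

M = 2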